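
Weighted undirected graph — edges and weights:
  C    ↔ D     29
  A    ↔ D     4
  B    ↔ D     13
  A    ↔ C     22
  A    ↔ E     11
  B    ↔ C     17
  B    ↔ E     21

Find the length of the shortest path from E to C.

Comparing a few candidate routes:
E → B → D → A → C: 21 + 13 + 4 + 22 = 60
E → A → C: 11 + 22 = 33
E → A → D → C: 11 + 4 + 29 = 44
E → A → D → B → C: 11 + 4 + 13 + 17 = 45
E → B → C: 21 + 17 = 38
Shortest: 33.

33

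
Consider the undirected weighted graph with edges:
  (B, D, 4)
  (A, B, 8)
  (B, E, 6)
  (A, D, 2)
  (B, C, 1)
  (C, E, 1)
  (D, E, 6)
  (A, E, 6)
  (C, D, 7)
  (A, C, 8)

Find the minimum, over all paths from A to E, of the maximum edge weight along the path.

4

Checking several routes:
A→D→B→E: max(2, 4, 6) = 6
A→D→B→C→E: max(2, 4, 1, 1) = 4
A→D→E: max(2, 6) = 6
A→E: max(6) = 6
Best route has worst link 4.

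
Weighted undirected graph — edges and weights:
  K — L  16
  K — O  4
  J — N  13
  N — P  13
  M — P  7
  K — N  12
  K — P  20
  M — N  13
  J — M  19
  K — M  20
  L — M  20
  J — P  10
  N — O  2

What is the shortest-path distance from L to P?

Comparing a few candidate routes:
L-K-P: 16 + 20 = 36
L-K-O-N-M-P: 16 + 4 + 2 + 13 + 7 = 42
L-M-P: 20 + 7 = 27
L-K-N-P: 16 + 12 + 13 = 41
L-K-O-N-P: 16 + 4 + 2 + 13 = 35
Best route has total 27.

27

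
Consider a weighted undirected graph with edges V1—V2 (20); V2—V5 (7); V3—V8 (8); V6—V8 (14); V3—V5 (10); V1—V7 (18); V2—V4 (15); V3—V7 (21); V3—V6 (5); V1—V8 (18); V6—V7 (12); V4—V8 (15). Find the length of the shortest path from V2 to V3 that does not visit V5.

38

Comparing a few candidate routes:
V2→V4→V8→V6→V3: 15 + 15 + 14 + 5 = 49
V2→V1→V8→V3: 20 + 18 + 8 = 46
V2→V1→V7→V6→V3: 20 + 18 + 12 + 5 = 55
V2→V4→V8→V3: 15 + 15 + 8 = 38
V2→V1→V8→V6→V3: 20 + 18 + 14 + 5 = 57
The minimum is 38.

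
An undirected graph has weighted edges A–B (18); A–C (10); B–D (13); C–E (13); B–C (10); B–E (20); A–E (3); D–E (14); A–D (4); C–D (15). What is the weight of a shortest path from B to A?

A few of the B→A routes:
B→D→A: 13 + 4 = 17
B→C→A: 10 + 10 = 20
B→C→E→A: 10 + 13 + 3 = 26
B→A: 18
B→E→A: 20 + 3 = 23
Shortest: 17.

17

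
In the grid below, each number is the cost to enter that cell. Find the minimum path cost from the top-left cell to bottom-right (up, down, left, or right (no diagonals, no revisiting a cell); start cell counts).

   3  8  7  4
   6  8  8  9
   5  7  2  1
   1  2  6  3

One optimal route is r0c0 → r1c0 → r2c0 → r3c0 → r3c1 → r3c2 → r3c3.
Its cost is 3 + 6 + 5 + 1 + 2 + 6 + 3 = 26.

26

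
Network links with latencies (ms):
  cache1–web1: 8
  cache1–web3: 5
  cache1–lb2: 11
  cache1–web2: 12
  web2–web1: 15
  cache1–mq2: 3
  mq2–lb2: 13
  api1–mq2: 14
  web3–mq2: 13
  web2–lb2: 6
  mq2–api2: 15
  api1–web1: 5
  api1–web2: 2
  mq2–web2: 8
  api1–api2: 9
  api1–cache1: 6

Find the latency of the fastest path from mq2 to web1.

Checking several routes:
mq2→api1→web1: 14 + 5 = 19
mq2→cache1→api1→web1: 3 + 6 + 5 = 14
mq2→web2→api1→web1: 8 + 2 + 5 = 15
mq2→cache1→web1: 3 + 8 = 11
Shortest: 11 ms.

11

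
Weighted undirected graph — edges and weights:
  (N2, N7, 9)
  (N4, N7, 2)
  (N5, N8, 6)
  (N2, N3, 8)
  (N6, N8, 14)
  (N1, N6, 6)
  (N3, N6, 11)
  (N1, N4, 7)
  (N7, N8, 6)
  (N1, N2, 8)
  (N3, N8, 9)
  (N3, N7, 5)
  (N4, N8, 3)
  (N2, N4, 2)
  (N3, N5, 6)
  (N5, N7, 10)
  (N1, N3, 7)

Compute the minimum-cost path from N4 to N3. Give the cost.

7

Comparing a few candidate routes:
N4 - N8 - N3: 3 + 9 = 12
N4 - N1 - N3: 7 + 7 = 14
N4 - N2 - N3: 2 + 8 = 10
N4 - N7 - N3: 2 + 5 = 7
N4 - N8 - N7 - N3: 3 + 6 + 5 = 14
The minimum is 7.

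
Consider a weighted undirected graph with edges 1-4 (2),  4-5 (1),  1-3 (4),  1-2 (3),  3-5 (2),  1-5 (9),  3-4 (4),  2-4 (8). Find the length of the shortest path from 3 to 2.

A few of the 3→2 routes:
3 → 4 → 1 → 2: 4 + 2 + 3 = 9
3 → 5 → 4 → 1 → 2: 2 + 1 + 2 + 3 = 8
3 → 1 → 2: 4 + 3 = 7
Shortest: 7.

7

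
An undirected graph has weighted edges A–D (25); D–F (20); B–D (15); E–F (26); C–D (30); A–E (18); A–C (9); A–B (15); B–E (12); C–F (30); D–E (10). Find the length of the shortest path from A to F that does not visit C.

44

Comparing a few candidate routes:
A→E→F: 18 + 26 = 44
A→E→D→F: 18 + 10 + 20 = 48
A→D→F: 25 + 20 = 45
The minimum is 44.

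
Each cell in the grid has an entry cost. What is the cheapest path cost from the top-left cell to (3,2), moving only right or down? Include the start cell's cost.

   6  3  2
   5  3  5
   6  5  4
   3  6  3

23

Cheapest: r0c0 -> r0c1 -> r0c2 -> r1c2 -> r2c2 -> r3c2
  6 + 3 + 2 + 5 + 4 + 3 = 23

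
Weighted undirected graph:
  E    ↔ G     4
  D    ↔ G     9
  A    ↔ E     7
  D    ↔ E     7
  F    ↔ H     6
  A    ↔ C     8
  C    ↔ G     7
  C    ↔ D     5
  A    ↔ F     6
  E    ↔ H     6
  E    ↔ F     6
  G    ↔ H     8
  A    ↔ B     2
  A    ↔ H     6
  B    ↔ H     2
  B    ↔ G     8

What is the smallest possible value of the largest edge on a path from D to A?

7

A few of the D→A routes:
D -> C -> G -> E -> F -> H -> B -> A: max(5, 7, 4, 6, 6, 2, 2) = 7
D -> C -> G -> E -> A: max(5, 7, 4, 7) = 7
D -> C -> G -> E -> F -> A: max(5, 7, 4, 6, 6) = 7
D -> C -> G -> E -> F -> H -> A: max(5, 7, 4, 6, 6, 6) = 7
D -> C -> G -> E -> H -> A: max(5, 7, 4, 6, 6) = 7
The minimum achievable maximum is 7.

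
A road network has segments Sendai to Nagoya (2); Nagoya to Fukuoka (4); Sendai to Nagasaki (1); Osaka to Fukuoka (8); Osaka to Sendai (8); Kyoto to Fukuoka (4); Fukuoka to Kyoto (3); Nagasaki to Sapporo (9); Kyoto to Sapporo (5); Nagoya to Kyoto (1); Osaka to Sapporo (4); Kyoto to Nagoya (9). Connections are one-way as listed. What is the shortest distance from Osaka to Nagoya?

Paths from Osaka to Nagoya:
Osaka-Fukuoka-Kyoto-Nagoya: 8 + 3 + 9 = 20
Osaka-Sendai-Nagoya: 8 + 2 = 10
Shortest: 10 km.

10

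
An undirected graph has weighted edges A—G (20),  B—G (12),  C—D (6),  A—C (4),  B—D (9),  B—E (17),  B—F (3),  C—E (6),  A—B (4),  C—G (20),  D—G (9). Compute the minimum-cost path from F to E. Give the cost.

17

A few of the F→E routes:
F - B - D - C - E: 3 + 9 + 6 + 6 = 24
F - B - A - C - E: 3 + 4 + 4 + 6 = 17
F - B - E: 3 + 17 = 20
Shortest: 17.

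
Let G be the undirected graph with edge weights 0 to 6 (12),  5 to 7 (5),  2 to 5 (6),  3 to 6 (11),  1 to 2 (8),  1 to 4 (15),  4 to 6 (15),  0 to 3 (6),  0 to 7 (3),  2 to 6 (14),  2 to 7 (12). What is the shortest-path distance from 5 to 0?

Some routes from 5 to 0:
5 - 2 - 7 - 0: 6 + 12 + 3 = 21
5 - 7 - 0: 5 + 3 = 8
5 - 2 - 6 - 0: 6 + 14 + 12 = 32
The minimum is 8.

8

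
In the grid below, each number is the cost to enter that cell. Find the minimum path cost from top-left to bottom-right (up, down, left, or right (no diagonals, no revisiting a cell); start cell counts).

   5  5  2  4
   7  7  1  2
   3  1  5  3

18

Take r0c0 -> r0c1 -> r0c2 -> r1c2 -> r1c3 -> r2c3 for a total of 5 + 5 + 2 + 1 + 2 + 3 = 18.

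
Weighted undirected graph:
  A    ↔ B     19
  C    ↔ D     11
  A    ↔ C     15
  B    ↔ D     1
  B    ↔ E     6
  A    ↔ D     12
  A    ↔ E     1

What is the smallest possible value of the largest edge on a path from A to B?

6

Comparing a few candidate routes:
A → D → B: max(12, 1) = 12
A → E → B: max(1, 6) = 6
A → C → D → B: max(15, 11, 1) = 15
Smallest bottleneck: 6.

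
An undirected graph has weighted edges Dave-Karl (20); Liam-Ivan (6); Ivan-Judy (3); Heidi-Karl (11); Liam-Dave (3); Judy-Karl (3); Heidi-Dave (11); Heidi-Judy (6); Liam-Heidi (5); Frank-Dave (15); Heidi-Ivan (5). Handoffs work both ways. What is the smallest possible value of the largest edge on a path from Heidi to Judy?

5

Checking several routes:
Heidi→Ivan→Judy: max(5, 3) = 5
Heidi→Judy: max(6) = 6
Heidi→Liam→Ivan→Judy: max(5, 6, 3) = 6
Best route has worst link 5.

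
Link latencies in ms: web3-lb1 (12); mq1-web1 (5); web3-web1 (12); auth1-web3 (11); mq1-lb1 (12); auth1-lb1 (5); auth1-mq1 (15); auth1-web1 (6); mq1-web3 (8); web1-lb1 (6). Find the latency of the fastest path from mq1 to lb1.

Some routes from mq1 to lb1:
mq1 - web1 - lb1: 5 + 6 = 11
mq1 - auth1 - lb1: 15 + 5 = 20
mq1 - web1 - auth1 - lb1: 5 + 6 + 5 = 16
mq1 - lb1: 12
mq1 - web3 - auth1 - lb1: 8 + 11 + 5 = 24
mq1 - web3 - lb1: 8 + 12 = 20
The minimum is 11 ms.

11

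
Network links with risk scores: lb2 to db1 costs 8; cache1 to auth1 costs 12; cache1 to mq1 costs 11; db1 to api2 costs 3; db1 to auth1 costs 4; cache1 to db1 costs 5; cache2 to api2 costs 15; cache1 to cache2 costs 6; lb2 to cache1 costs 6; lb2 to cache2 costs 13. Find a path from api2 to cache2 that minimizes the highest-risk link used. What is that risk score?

6

Comparing a few candidate routes:
api2 -> db1 -> cache1 -> cache2: max(3, 5, 6) = 6
api2 -> db1 -> auth1 -> cache1 -> lb2 -> cache2: max(3, 4, 12, 6, 13) = 13
api2 -> db1 -> auth1 -> cache1 -> cache2: max(3, 4, 12, 6) = 12
api2 -> db1 -> lb2 -> cache1 -> cache2: max(3, 8, 6, 6) = 8
The minimum achievable maximum is 6.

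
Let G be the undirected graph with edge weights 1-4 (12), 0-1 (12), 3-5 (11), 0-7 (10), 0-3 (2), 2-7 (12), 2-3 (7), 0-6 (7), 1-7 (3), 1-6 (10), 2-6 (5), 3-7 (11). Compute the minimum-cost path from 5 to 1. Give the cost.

Some routes from 5 to 1:
5→3→7→1: 11 + 11 + 3 = 25
5→3→0→6→1: 11 + 2 + 7 + 10 = 30
5→3→0→7→1: 11 + 2 + 10 + 3 = 26
5→3→0→1: 11 + 2 + 12 = 25
Shortest: 25.

25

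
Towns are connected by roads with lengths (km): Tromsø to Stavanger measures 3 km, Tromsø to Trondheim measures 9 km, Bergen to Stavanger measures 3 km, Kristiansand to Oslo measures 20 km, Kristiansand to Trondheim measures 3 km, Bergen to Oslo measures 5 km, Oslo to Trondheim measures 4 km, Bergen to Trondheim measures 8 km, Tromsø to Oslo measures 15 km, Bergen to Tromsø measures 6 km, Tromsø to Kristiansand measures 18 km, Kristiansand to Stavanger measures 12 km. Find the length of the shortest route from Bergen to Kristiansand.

11

A few of the Bergen→Kristiansand routes:
Bergen→Trondheim→Kristiansand: 8 + 3 = 11
Bergen→Stavanger→Kristiansand: 3 + 12 = 15
Bergen→Oslo→Trondheim→Kristiansand: 5 + 4 + 3 = 12
Bergen→Tromsø→Trondheim→Kristiansand: 6 + 9 + 3 = 18
Shortest: 11 km.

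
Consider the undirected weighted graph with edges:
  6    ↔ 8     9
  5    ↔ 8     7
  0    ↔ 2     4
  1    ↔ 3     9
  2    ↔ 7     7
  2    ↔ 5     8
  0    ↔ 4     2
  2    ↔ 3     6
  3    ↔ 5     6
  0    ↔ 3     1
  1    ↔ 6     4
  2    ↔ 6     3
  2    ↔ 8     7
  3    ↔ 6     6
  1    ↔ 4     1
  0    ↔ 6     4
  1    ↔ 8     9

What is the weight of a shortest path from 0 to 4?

Checking several routes:
0 → 3 → 1 → 4: 1 + 9 + 1 = 11
0 → 3 → 6 → 1 → 4: 1 + 6 + 4 + 1 = 12
0 → 2 → 6 → 1 → 4: 4 + 3 + 4 + 1 = 12
0 → 3 → 2 → 6 → 1 → 4: 1 + 6 + 3 + 4 + 1 = 15
0 → 4: 2
0 → 6 → 1 → 4: 4 + 4 + 1 = 9
The minimum is 2.

2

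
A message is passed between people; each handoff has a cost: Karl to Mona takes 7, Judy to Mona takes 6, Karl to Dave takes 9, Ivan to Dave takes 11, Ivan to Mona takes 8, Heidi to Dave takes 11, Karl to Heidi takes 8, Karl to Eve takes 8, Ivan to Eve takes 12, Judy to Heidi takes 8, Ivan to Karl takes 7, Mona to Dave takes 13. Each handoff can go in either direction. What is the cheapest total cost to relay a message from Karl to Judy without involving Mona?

Routes from Karl to Judy avoiding Mona:
Karl -> Dave -> Heidi -> Judy: 9 + 11 + 8 = 28
Karl -> Ivan -> Dave -> Heidi -> Judy: 7 + 11 + 11 + 8 = 37
Karl -> Heidi -> Judy: 8 + 8 = 16
Karl -> Eve -> Ivan -> Dave -> Heidi -> Judy: 8 + 12 + 11 + 11 + 8 = 50
Best route has total 16.

16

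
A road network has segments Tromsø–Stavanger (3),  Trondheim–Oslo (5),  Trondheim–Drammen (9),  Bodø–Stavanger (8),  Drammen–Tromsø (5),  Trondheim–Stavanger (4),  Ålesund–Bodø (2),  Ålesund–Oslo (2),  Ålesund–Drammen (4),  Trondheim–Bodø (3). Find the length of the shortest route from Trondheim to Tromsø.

A few of the Trondheim→Tromsø routes:
Trondheim - Drammen - Tromsø: 9 + 5 = 14
Trondheim - Bodø - Stavanger - Tromsø: 3 + 8 + 3 = 14
Trondheim - Bodø - Ålesund - Drammen - Tromsø: 3 + 2 + 4 + 5 = 14
Trondheim - Stavanger - Tromsø: 4 + 3 = 7
The minimum is 7 km.

7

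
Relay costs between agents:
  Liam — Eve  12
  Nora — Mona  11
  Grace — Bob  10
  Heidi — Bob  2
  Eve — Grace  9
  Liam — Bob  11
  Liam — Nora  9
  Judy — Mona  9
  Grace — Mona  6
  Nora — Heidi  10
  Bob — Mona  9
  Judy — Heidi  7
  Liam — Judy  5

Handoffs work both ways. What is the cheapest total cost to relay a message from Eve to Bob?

19

Comparing a few candidate routes:
Eve → Liam → Bob: 12 + 11 = 23
Eve → Grace → Mona → Bob: 9 + 6 + 9 = 24
Eve → Grace → Bob: 9 + 10 = 19
Shortest: 19.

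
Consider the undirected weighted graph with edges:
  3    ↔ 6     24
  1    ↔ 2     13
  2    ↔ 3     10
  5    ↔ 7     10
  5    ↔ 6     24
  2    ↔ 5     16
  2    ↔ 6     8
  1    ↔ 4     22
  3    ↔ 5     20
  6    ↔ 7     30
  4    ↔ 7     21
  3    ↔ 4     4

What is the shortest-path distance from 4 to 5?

24

Comparing a few candidate routes:
4 → 3 → 2 → 6 → 5: 4 + 10 + 8 + 24 = 46
4 → 7 → 5: 21 + 10 = 31
4 → 3 → 2 → 5: 4 + 10 + 16 = 30
4 → 3 → 5: 4 + 20 = 24
The minimum is 24.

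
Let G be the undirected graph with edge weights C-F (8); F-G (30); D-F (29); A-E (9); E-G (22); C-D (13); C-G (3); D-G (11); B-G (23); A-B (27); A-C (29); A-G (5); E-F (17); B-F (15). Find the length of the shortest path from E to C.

A few of the E→C routes:
E→G→D→C: 22 + 11 + 13 = 46
E→G→C: 22 + 3 = 25
E→A→G→D→C: 9 + 5 + 11 + 13 = 38
E→F→C: 17 + 8 = 25
E→A→C: 9 + 29 = 38
E→A→G→C: 9 + 5 + 3 = 17
Best route has total 17.

17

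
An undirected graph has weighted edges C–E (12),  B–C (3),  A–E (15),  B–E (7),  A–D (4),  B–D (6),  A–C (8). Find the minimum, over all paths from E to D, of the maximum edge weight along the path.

7

Comparing a few candidate routes:
E → B → D: max(7, 6) = 7
E → C → B → D: max(12, 3, 6) = 12
E → C → A → D: max(12, 8, 4) = 12
E → B → C → A → D: max(7, 3, 8, 4) = 8
Best route has worst link 7.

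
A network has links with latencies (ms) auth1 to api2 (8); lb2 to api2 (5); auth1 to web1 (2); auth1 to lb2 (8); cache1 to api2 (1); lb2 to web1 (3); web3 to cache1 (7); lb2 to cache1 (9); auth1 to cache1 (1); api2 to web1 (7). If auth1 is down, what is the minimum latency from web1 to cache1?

Routes from web1 to cache1 avoiding auth1:
web1→lb2→api2→cache1: 3 + 5 + 1 = 9
web1→api2→cache1: 7 + 1 = 8
web1→api2→lb2→cache1: 7 + 5 + 9 = 21
web1→lb2→cache1: 3 + 9 = 12
Shortest: 8 ms.

8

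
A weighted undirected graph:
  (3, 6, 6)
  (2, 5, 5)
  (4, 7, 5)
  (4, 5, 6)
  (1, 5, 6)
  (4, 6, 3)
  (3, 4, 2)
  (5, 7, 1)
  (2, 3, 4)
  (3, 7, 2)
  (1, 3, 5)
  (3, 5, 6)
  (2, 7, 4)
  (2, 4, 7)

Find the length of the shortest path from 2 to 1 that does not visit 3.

Routes from 2 to 1 avoiding 3:
2 → 7 → 4 → 5 → 1: 4 + 5 + 6 + 6 = 21
2 → 5 → 1: 5 + 6 = 11
2 → 4 → 5 → 1: 7 + 6 + 6 = 19
2 → 7 → 5 → 1: 4 + 1 + 6 = 11
2 → 4 → 7 → 5 → 1: 7 + 5 + 1 + 6 = 19
The minimum is 11.

11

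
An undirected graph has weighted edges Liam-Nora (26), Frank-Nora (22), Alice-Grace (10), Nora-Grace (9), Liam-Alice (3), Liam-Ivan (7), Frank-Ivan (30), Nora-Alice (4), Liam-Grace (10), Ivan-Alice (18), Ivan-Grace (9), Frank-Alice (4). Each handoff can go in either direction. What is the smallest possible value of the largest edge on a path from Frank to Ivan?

Some routes from Frank to Ivan:
Frank→Alice→Liam→Grace→Ivan: max(4, 3, 10, 9) = 10
Frank→Alice→Nora→Grace→Liam→Ivan: max(4, 4, 9, 10, 7) = 10
Frank→Alice→Liam→Ivan: max(4, 3, 7) = 7
Frank→Alice→Grace→Liam→Ivan: max(4, 10, 10, 7) = 10
Frank→Alice→Nora→Grace→Ivan: max(4, 4, 9, 9) = 9
Smallest bottleneck: 7.

7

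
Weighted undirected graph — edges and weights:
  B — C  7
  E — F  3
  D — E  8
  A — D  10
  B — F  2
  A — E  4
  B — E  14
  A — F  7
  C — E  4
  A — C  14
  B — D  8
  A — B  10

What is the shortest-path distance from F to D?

10

Checking several routes:
F → A → D: 7 + 10 = 17
F → B → D: 2 + 8 = 10
F → B → C → E → D: 2 + 7 + 4 + 8 = 21
F → E → A → D: 3 + 4 + 10 = 17
F → E → D: 3 + 8 = 11
F → A → E → D: 7 + 4 + 8 = 19
Shortest: 10.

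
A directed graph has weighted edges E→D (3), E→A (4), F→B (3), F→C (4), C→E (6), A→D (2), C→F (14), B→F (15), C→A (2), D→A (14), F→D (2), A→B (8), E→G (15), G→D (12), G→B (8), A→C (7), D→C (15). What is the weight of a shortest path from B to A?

Comparing a few candidate routes:
B -> F -> D -> A: 15 + 2 + 14 = 31
B -> F -> C -> A: 15 + 4 + 2 = 21
B -> F -> C -> E -> A: 15 + 4 + 6 + 4 = 29
The minimum is 21.

21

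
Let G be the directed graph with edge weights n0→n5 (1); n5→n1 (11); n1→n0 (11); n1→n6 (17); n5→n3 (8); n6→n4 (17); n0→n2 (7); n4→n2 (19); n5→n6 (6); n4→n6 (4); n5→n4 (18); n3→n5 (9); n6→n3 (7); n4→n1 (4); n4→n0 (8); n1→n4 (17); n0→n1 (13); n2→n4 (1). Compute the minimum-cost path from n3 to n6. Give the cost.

Checking several routes:
n3 -> n5 -> n4 -> n6: 9 + 18 + 4 = 31
n3 -> n5 -> n6: 9 + 6 = 15
n3 -> n5 -> n1 -> n6: 9 + 11 + 17 = 37
The minimum is 15.

15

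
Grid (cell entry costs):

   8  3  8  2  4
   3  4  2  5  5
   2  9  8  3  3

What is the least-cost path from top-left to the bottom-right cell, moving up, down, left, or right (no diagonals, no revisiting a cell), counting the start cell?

28

Path r0c0→r0c1→r1c1→r1c2→r1c3→r2c3→r2c4: 8 + 3 + 4 + 2 + 5 + 3 + 3 = 28.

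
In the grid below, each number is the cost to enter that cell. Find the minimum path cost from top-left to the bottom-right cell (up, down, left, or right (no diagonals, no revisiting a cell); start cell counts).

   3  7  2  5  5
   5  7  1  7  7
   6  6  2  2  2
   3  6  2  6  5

Path (0,0) (0,1) (0,2) (1,2) (2,2) (2,3) (2,4) (3,4): 3 + 7 + 2 + 1 + 2 + 2 + 2 + 5 = 24.

24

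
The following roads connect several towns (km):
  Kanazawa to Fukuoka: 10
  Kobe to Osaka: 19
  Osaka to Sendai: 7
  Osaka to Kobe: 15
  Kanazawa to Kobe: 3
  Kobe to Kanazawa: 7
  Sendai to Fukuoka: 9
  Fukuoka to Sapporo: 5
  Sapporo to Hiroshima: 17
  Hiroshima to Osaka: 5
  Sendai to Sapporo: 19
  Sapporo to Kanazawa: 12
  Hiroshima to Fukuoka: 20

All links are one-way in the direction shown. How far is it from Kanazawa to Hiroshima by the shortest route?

32

Candidate routes:
Kanazawa -> Kobe -> Osaka -> Sendai -> Fukuoka -> Sapporo -> Hiroshima: 3 + 19 + 7 + 9 + 5 + 17 = 60
Kanazawa -> Fukuoka -> Sapporo -> Hiroshima: 10 + 5 + 17 = 32
Kanazawa -> Kobe -> Osaka -> Sendai -> Sapporo -> Hiroshima: 3 + 19 + 7 + 19 + 17 = 65
Shortest: 32 km.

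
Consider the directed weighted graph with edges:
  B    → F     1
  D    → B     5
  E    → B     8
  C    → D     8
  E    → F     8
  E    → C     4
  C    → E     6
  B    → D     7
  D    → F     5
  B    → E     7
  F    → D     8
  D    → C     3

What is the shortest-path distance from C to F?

13

Comparing a few candidate routes:
C-E-B-F: 6 + 8 + 1 = 15
C-D-F: 8 + 5 = 13
C-D-B-F: 8 + 5 + 1 = 14
C-E-F: 6 + 8 = 14
Best route has total 13.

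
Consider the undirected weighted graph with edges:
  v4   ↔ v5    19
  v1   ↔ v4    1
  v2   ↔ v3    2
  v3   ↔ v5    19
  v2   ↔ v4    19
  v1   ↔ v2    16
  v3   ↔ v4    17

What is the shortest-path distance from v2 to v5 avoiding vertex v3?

36

Candidate routes:
v2-v4-v5: 19 + 19 = 38
v2-v1-v4-v5: 16 + 1 + 19 = 36
Shortest: 36.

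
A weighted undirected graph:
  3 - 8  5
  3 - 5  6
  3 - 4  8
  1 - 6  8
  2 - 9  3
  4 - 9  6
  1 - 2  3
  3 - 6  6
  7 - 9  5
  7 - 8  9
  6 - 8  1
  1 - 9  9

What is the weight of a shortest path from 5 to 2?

23

Checking several routes:
5 → 3 → 4 → 9 → 2: 6 + 8 + 6 + 3 = 23
5 → 3 → 8 → 7 → 9 → 2: 6 + 5 + 9 + 5 + 3 = 28
5 → 3 → 8 → 6 → 1 → 2: 6 + 5 + 1 + 8 + 3 = 23
5 → 3 → 6 → 8 → 7 → 9 → 2: 6 + 6 + 1 + 9 + 5 + 3 = 30
5 → 3 → 6 → 1 → 2: 6 + 6 + 8 + 3 = 23
Shortest: 23.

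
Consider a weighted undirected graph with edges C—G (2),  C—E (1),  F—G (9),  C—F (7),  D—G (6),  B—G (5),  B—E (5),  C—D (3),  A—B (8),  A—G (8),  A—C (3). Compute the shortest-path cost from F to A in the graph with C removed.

Routes from F to A avoiding C:
F -> G -> A: 9 + 8 = 17
F -> G -> B -> A: 9 + 5 + 8 = 22
Shortest: 17.

17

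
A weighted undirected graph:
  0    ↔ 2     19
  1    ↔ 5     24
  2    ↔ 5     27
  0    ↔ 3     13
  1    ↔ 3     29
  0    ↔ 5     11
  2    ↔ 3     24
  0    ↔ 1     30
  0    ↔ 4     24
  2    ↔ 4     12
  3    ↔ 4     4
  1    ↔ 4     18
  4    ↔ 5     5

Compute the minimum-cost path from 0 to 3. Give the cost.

Comparing a few candidate routes:
0 -> 3: 13
0 -> 5 -> 4 -> 3: 11 + 5 + 4 = 20
0 -> 4 -> 3: 24 + 4 = 28
Shortest: 13.

13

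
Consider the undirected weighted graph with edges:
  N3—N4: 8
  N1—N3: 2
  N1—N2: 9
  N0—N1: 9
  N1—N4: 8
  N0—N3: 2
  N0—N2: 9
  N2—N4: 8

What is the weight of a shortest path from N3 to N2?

Checking several routes:
N3→N0→N2: 2 + 9 = 11
N3→N1→N2: 2 + 9 = 11
N3→N1→N4→N2: 2 + 8 + 8 = 18
N3→N4→N2: 8 + 8 = 16
Shortest: 11.

11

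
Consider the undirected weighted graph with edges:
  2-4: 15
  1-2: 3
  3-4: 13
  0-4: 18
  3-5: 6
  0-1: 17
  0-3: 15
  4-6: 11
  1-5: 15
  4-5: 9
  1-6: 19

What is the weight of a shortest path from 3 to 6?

Some routes from 3 to 6:
3→0→4→6: 15 + 18 + 11 = 44
3→5→4→6: 6 + 9 + 11 = 26
3→5→1→6: 6 + 15 + 19 = 40
3→4→6: 13 + 11 = 24
The minimum is 24.

24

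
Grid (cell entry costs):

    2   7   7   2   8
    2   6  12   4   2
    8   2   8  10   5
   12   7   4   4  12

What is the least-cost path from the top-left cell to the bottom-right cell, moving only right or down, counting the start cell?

Best path: (0,0) -> (1,0) -> (1,1) -> (2,1) -> (3,1) -> (3,2) -> (3,3) -> (3,4)
Cost: 2 + 2 + 6 + 2 + 7 + 4 + 4 + 12 = 39
For comparison, the top-then-right route costs 45.

39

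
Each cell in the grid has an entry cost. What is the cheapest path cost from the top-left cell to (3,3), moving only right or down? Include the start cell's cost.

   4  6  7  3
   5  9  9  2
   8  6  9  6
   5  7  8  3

31

One optimal route is (0,0)→(0,1)→(0,2)→(0,3)→(1,3)→(2,3)→(3,3).
Its cost is 4 + 6 + 7 + 3 + 2 + 6 + 3 = 31.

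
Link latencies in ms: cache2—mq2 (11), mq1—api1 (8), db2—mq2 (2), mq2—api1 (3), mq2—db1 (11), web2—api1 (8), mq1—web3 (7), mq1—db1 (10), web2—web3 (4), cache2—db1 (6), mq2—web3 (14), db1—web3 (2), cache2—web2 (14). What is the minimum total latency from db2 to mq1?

Comparing a few candidate routes:
db2 - mq2 - web3 - mq1: 2 + 14 + 7 = 23
db2 - mq2 - api1 - mq1: 2 + 3 + 8 = 13
db2 - mq2 - db1 - web3 - mq1: 2 + 11 + 2 + 7 = 22
db2 - mq2 - db1 - mq1: 2 + 11 + 10 = 23
Best route has total 13 ms.

13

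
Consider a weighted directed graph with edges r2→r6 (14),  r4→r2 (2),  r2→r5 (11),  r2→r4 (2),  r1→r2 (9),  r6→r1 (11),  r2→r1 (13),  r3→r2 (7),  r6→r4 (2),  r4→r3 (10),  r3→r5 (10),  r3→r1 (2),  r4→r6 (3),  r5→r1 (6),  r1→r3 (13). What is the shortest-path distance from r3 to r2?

Routes from r3 to r2:
r3 → r5 → r1 → r2: 10 + 6 + 9 = 25
r3 → r2: 7
r3 → r1 → r2: 2 + 9 = 11
Shortest: 7.

7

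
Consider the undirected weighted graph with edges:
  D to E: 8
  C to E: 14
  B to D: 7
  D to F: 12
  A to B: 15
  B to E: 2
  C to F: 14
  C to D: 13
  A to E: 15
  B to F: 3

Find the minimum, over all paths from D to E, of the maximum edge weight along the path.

7

Comparing a few candidate routes:
D - B - F - C - E: max(7, 3, 14, 14) = 14
D - E: max(8) = 8
D - F - B - E: max(12, 3, 2) = 12
D - C - E: max(13, 14) = 14
D - B - E: max(7, 2) = 7
The minimum achievable maximum is 7.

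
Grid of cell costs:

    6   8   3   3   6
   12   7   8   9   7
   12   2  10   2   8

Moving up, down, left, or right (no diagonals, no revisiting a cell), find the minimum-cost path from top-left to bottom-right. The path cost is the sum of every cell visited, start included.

39

One optimal route is (0,0) (0,1) (0,2) (0,3) (1,3) (2,3) (2,4).
Its cost is 6 + 8 + 3 + 3 + 9 + 2 + 8 = 39.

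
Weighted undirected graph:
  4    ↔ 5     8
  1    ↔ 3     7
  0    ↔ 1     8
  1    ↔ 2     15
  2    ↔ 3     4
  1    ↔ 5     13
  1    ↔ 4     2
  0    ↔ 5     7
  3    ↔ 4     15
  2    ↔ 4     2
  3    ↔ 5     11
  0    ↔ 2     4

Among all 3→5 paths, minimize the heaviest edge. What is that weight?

Checking several routes:
3 - 1 - 0 - 5: max(7, 8, 7) = 8
3 - 1 - 4 - 5: max(7, 2, 8) = 8
3 - 2 - 0 - 5: max(4, 4, 7) = 7
3 - 1 - 0 - 2 - 4 - 5: max(7, 8, 4, 2, 8) = 8
3 - 1 - 4 - 2 - 0 - 5: max(7, 2, 2, 4, 7) = 7
The minimum achievable maximum is 7.

7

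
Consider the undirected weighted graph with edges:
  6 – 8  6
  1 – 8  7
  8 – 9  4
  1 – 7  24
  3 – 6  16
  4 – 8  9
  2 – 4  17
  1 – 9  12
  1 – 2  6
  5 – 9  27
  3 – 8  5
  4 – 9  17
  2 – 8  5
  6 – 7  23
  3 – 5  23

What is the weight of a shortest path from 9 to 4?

13

Some routes from 9 to 4:
9 -> 8 -> 4: 4 + 9 = 13
9 -> 1 -> 8 -> 4: 12 + 7 + 9 = 28
9 -> 4: 17
9 -> 8 -> 2 -> 4: 4 + 5 + 17 = 26
The minimum is 13.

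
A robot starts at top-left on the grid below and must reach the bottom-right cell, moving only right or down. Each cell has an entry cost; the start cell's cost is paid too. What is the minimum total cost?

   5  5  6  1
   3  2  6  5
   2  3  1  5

Best path: (0,0)→(1,0)→(1,1)→(2,1)→(2,2)→(2,3)
Cost: 5 + 3 + 2 + 3 + 1 + 5 = 19

19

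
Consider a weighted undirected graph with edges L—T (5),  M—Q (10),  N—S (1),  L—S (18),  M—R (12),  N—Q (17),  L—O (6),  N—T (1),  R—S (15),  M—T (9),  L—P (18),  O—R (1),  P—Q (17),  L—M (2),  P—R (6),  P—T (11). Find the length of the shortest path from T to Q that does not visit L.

18

A few of the T→Q routes:
T→P→Q: 11 + 17 = 28
T→M→Q: 9 + 10 = 19
T→N→Q: 1 + 17 = 18
The minimum is 18.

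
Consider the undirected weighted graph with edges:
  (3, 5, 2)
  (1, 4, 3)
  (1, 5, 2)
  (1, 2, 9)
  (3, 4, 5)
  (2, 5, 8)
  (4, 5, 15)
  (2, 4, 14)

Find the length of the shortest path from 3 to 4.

Paths from 3 to 4:
3 - 5 - 4: 2 + 15 = 17
3 - 5 - 1 - 2 - 4: 2 + 2 + 9 + 14 = 27
3 - 5 - 1 - 4: 2 + 2 + 3 = 7
3 - 5 - 2 - 4: 2 + 8 + 14 = 24
3 - 5 - 2 - 1 - 4: 2 + 8 + 9 + 3 = 22
3 - 4: 5
Shortest: 5.

5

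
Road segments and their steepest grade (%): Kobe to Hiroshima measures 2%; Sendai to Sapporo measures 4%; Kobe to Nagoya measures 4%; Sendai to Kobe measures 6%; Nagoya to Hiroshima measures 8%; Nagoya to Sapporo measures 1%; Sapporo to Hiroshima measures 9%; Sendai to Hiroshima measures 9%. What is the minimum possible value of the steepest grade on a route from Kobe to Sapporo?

4

Checking several routes:
Kobe→Hiroshima→Nagoya→Sapporo: max(2, 8, 1) = 8
Kobe→Hiroshima→Sendai→Sapporo: max(2, 9, 4) = 9
Kobe→Hiroshima→Sapporo: max(2, 9) = 9
Kobe→Sendai→Sapporo: max(6, 4) = 6
Kobe→Nagoya→Sapporo: max(4, 1) = 4
Best route has worst link 4%.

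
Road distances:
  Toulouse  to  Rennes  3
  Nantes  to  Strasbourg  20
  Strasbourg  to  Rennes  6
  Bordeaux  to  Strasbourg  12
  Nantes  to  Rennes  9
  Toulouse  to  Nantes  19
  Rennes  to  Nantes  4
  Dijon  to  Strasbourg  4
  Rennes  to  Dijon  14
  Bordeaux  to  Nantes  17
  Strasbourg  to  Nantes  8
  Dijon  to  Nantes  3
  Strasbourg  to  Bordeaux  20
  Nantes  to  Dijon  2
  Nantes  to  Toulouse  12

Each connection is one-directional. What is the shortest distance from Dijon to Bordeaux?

24

Routes from Dijon to Bordeaux:
Dijon-Nantes-Strasbourg-Bordeaux: 3 + 20 + 20 = 43
Dijon-Strasbourg-Bordeaux: 4 + 20 = 24
Shortest: 24.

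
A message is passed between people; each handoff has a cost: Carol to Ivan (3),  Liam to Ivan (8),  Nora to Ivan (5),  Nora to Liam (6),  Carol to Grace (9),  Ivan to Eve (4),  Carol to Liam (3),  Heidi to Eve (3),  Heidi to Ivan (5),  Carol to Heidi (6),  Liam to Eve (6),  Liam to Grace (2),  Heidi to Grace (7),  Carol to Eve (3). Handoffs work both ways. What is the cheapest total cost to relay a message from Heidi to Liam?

Comparing a few candidate routes:
Heidi→Eve→Carol→Liam: 3 + 3 + 3 = 9
Heidi→Eve→Liam: 3 + 6 = 9
Heidi→Carol→Liam: 6 + 3 = 9
The minimum is 9.

9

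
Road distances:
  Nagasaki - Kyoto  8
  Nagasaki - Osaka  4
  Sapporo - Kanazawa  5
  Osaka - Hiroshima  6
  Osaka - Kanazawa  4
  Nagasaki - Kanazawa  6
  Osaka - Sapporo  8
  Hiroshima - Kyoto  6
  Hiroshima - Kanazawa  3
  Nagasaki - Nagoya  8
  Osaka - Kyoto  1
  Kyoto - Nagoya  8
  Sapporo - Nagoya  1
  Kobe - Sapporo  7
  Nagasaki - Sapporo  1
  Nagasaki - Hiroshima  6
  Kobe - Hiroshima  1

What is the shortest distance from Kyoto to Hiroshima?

6

Some routes from Kyoto to Hiroshima:
Kyoto-Osaka-Kanazawa-Hiroshima: 1 + 4 + 3 = 8
Kyoto-Hiroshima: 6
Kyoto-Osaka-Nagasaki-Sapporo-Kobe-Hiroshima: 1 + 4 + 1 + 7 + 1 = 14
Kyoto-Osaka-Nagasaki-Hiroshima: 1 + 4 + 6 = 11
Kyoto-Osaka-Hiroshima: 1 + 6 = 7
The minimum is 6.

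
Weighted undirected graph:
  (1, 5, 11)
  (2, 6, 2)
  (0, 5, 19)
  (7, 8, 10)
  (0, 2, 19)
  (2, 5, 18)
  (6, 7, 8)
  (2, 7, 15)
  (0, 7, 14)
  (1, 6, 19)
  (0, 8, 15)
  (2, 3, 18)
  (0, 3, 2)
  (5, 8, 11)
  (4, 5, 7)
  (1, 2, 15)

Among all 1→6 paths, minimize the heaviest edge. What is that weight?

11

Some routes from 1 to 6:
1 -> 5 -> 8 -> 7 -> 2 -> 6: max(11, 11, 10, 15, 2) = 15
1 -> 5 -> 8 -> 0 -> 7 -> 2 -> 6: max(11, 11, 15, 14, 15, 2) = 15
1 -> 5 -> 8 -> 7 -> 6: max(11, 11, 10, 8) = 11
1 -> 5 -> 8 -> 0 -> 7 -> 6: max(11, 11, 15, 14, 8) = 15
Smallest bottleneck: 11.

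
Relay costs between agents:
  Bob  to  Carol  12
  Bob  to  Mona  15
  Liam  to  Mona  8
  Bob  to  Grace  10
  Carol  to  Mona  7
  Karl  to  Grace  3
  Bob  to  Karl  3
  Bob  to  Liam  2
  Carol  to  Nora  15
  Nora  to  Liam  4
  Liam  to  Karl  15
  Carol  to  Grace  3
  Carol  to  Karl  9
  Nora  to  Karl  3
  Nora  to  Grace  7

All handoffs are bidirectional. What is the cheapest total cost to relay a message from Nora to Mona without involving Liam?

16

A few of the Nora→Mona routes:
Nora - Karl - Bob - Carol - Mona: 3 + 3 + 12 + 7 = 25
Nora - Karl - Grace - Carol - Mona: 3 + 3 + 3 + 7 = 16
Nora - Karl - Carol - Mona: 3 + 9 + 7 = 19
Nora - Karl - Bob - Mona: 3 + 3 + 15 = 21
Nora - Grace - Carol - Mona: 7 + 3 + 7 = 17
Nora - Carol - Mona: 15 + 7 = 22
Best route has total 16.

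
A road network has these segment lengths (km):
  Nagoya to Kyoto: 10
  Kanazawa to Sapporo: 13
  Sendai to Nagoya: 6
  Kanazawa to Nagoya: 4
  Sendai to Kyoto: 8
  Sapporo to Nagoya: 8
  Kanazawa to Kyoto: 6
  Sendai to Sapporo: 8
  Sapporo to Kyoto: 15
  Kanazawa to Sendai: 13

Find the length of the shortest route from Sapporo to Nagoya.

8

A few of the Sapporo→Nagoya routes:
Sapporo-Nagoya: 8
Sapporo-Kyoto-Kanazawa-Nagoya: 15 + 6 + 4 = 25
Sapporo-Kanazawa-Nagoya: 13 + 4 = 17
Sapporo-Sendai-Nagoya: 8 + 6 = 14
Sapporo-Sendai-Kanazawa-Nagoya: 8 + 13 + 4 = 25
Shortest: 8 km.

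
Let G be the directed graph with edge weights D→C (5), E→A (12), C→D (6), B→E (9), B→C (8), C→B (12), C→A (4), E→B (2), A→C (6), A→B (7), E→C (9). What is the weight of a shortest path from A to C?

6

Paths from A to C:
A -> B -> C: 7 + 8 = 15
A -> B -> E -> C: 7 + 9 + 9 = 25
A -> C: 6
Shortest: 6.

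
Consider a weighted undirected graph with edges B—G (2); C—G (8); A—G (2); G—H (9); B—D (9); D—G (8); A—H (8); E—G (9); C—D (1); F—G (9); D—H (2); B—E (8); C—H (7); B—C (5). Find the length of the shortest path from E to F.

18

Comparing a few candidate routes:
E-B-C-D-G-F: 8 + 5 + 1 + 8 + 9 = 31
E-B-D-G-F: 8 + 9 + 8 + 9 = 34
E-G-F: 9 + 9 = 18
E-B-G-F: 8 + 2 + 9 = 19
E-B-C-D-H-G-F: 8 + 5 + 1 + 2 + 9 + 9 = 34
E-B-C-G-F: 8 + 5 + 8 + 9 = 30
The minimum is 18.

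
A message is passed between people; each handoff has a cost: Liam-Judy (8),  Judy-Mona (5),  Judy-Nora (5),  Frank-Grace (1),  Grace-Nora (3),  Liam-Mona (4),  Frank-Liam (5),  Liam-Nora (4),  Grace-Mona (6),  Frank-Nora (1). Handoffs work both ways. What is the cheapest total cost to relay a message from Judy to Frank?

A few of the Judy→Frank routes:
Judy-Liam-Frank: 8 + 5 = 13
Judy-Mona-Grace-Frank: 5 + 6 + 1 = 12
Judy-Nora-Frank: 5 + 1 = 6
Judy-Nora-Grace-Frank: 5 + 3 + 1 = 9
Judy-Liam-Nora-Frank: 8 + 4 + 1 = 13
The minimum is 6.

6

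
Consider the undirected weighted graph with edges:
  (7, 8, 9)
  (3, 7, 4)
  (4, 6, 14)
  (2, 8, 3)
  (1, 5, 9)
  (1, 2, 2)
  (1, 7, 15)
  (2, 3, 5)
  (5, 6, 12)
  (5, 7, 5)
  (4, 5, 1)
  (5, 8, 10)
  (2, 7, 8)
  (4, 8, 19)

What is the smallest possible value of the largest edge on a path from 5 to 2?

Checking several routes:
5 → 7 → 2: max(5, 8) = 8
5 → 1 → 2: max(9, 2) = 9
5 → 7 → 3 → 2: max(5, 4, 5) = 5
Best route has worst link 5.

5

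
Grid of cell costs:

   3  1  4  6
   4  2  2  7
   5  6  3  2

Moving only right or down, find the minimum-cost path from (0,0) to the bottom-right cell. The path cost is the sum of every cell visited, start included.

One optimal route is r0c0 → r0c1 → r1c1 → r1c2 → r2c2 → r2c3.
Its cost is 3 + 1 + 2 + 2 + 3 + 2 = 13.

13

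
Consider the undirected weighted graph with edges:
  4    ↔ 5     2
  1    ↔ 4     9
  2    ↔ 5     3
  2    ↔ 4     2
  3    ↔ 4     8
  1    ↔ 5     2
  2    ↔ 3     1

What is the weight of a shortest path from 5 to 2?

3

Candidate routes:
5-4-2: 2 + 2 = 4
5-1-4-2: 2 + 9 + 2 = 13
5-4-3-2: 2 + 8 + 1 = 11
5-2: 3
5-1-4-3-2: 2 + 9 + 8 + 1 = 20
The minimum is 3.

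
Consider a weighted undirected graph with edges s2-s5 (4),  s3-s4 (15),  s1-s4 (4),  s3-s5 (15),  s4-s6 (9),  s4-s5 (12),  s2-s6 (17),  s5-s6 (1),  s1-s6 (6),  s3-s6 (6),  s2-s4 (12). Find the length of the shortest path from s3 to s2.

11

Checking several routes:
s3→s5→s2: 15 + 4 = 19
s3→s6→s4→s2: 6 + 9 + 12 = 27
s3→s6→s5→s2: 6 + 1 + 4 = 11
s3→s4→s2: 15 + 12 = 27
s3→s6→s2: 6 + 17 = 23
Best route has total 11.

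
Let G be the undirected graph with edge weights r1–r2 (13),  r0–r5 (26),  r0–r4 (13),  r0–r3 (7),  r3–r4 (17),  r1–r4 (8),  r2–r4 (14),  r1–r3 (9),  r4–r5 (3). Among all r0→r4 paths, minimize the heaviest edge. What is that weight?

Comparing a few candidate routes:
r0 -> r4: max(13) = 13
r0 -> r3 -> r1 -> r4: max(7, 9, 8) = 9
r0 -> r3 -> r1 -> r2 -> r4: max(7, 9, 13, 14) = 14
Smallest bottleneck: 9.

9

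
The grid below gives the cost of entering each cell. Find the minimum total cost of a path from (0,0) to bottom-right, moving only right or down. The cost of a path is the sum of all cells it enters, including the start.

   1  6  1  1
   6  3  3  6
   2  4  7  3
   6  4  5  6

24

Cheapest: (0,0)→(0,1)→(0,2)→(0,3)→(1,3)→(2,3)→(3,3)
  1 + 6 + 1 + 1 + 6 + 3 + 6 = 24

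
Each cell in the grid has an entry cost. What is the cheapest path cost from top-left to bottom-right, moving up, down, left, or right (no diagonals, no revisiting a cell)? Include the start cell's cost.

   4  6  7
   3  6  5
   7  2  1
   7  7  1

17

Cheapest: (0,0)→(1,0)→(1,1)→(2,1)→(2,2)→(3,2)
  4 + 3 + 6 + 2 + 1 + 1 = 17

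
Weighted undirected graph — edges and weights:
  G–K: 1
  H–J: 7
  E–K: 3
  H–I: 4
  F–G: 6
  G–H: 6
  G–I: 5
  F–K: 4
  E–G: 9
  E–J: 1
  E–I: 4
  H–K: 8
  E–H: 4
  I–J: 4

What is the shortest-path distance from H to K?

Checking several routes:
H-K: 8
H-E-K: 4 + 3 = 7
H-I-E-K: 4 + 4 + 3 = 11
H-G-K: 6 + 1 = 7
H-I-G-K: 4 + 5 + 1 = 10
The minimum is 7.

7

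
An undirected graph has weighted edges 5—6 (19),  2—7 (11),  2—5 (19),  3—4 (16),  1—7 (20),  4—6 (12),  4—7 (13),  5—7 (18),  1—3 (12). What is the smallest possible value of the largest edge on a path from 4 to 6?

12

Some routes from 4 to 6:
4 → 3 → 1 → 7 → 5 → 6: max(16, 12, 20, 18, 19) = 20
4 → 7 → 2 → 5 → 6: max(13, 11, 19, 19) = 19
4 → 6: max(12) = 12
4 → 7 → 5 → 6: max(13, 18, 19) = 19
Smallest bottleneck: 12.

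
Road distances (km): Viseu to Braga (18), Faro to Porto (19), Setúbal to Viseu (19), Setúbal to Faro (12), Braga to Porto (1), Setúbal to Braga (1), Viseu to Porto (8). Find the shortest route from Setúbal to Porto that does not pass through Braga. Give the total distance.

27

Paths from Setúbal to Porto avoiding Braga:
Setúbal → Faro → Porto: 12 + 19 = 31
Setúbal → Viseu → Porto: 19 + 8 = 27
Shortest: 27 km.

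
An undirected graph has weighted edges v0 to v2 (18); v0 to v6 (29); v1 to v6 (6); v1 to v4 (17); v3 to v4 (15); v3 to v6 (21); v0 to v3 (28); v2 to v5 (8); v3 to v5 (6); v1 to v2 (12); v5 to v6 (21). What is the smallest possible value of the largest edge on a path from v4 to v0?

A few of the v4→v0 routes:
v4→v3→v5→v2→v0: max(15, 6, 8, 18) = 18
v4→v1→v6→v5→v2→v0: max(17, 6, 21, 8, 18) = 21
v4→v1→v6→v3→v5→v2→v0: max(17, 6, 21, 6, 8, 18) = 21
v4→v1→v2→v0: max(17, 12, 18) = 18
Best route has worst link 18.

18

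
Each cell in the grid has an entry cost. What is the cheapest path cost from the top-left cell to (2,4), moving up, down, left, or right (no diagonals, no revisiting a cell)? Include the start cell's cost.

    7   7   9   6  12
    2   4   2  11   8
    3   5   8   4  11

Best path: r0c0→r1c0→r1c1→r1c2→r2c2→r2c3→r2c4
Cost: 7 + 2 + 4 + 2 + 8 + 4 + 11 = 38

38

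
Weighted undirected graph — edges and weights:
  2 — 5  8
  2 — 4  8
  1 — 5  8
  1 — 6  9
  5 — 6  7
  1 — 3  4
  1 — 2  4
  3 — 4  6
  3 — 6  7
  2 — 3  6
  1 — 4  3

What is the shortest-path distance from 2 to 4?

Checking several routes:
2 - 1 - 3 - 4: 4 + 4 + 6 = 14
2 - 5 - 1 - 4: 8 + 8 + 3 = 19
2 - 3 - 4: 6 + 6 = 12
2 - 1 - 4: 4 + 3 = 7
2 - 4: 8
2 - 3 - 1 - 4: 6 + 4 + 3 = 13
Best route has total 7.

7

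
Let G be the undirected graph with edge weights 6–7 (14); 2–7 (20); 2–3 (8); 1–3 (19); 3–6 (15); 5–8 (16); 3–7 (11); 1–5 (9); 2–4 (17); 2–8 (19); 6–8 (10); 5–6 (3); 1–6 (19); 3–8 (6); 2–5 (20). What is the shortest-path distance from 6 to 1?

12

Comparing a few candidate routes:
6 -> 5 -> 1: 3 + 9 = 12
6 -> 1: 19
6 -> 3 -> 1: 15 + 19 = 34
6 -> 8 -> 5 -> 1: 10 + 16 + 9 = 35
The minimum is 12.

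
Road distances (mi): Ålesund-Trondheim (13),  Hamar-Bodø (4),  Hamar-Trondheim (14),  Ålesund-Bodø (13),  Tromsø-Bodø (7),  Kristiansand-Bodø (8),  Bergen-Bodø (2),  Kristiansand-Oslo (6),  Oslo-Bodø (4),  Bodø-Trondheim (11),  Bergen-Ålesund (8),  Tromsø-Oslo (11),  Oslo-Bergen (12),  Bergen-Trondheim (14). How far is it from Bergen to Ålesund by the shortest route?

Comparing a few candidate routes:
Bergen - Ålesund: 8
Bergen - Oslo - Bodø - Ålesund: 12 + 4 + 13 = 29
Bergen - Bodø - Ålesund: 2 + 13 = 15
Bergen - Bodø - Hamar - Trondheim - Ålesund: 2 + 4 + 14 + 13 = 33
Bergen - Bodø - Trondheim - Ålesund: 2 + 11 + 13 = 26
Bergen - Trondheim - Ålesund: 14 + 13 = 27
Shortest: 8 mi.

8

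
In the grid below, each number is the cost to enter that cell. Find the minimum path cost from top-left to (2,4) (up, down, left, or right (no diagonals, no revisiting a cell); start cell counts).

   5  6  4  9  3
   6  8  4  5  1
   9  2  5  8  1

26

Path (0,0)→(0,1)→(0,2)→(1,2)→(1,3)→(1,4)→(2,4): 5 + 6 + 4 + 4 + 5 + 1 + 1 = 26.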